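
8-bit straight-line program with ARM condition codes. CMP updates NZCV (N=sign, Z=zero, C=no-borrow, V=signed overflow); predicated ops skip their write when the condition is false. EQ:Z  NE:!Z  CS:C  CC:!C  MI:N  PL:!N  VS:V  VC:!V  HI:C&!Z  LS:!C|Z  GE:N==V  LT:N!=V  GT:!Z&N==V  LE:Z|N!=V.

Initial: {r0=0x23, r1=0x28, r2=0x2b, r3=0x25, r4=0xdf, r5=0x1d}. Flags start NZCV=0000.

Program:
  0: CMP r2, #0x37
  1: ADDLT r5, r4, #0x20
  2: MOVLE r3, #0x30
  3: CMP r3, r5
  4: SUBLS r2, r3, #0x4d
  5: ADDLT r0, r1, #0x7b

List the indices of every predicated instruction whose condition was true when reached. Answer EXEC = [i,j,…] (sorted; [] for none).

0: ✓ CMP  NZCV=1000
1: ✓ ADDLT  r5←0xff
2: ✓ MOVLE  r3←0x30
3: ✓ CMP  NZCV=0000
4: ✓ SUBLS  r2←0xe3
5: · ADDLT

EXEC = [1,2,4]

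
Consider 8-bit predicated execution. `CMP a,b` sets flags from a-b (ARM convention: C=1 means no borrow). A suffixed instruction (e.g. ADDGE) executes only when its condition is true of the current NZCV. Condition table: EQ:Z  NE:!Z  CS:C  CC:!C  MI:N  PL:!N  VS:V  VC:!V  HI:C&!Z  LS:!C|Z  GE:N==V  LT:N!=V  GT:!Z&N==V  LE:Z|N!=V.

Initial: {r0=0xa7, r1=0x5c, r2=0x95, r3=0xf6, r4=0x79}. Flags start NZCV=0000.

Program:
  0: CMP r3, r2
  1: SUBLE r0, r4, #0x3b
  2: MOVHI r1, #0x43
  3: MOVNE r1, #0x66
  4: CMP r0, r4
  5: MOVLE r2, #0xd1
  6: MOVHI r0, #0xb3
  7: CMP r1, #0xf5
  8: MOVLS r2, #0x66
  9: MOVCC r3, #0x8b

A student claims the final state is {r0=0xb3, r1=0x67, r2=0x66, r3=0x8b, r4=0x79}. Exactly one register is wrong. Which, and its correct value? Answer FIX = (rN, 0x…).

0: ✓ CMP  NZCV=0010
1: · SUBLE
2: ✓ MOVHI  r1←0x43
3: ✓ MOVNE  r1←0x66
4: ✓ CMP  NZCV=0011
5: ✓ MOVLE  r2←0xd1
6: ✓ MOVHI  r0←0xb3
7: ✓ CMP  NZCV=0000
8: ✓ MOVLS  r2←0x66
9: ✓ MOVCC  r3←0x8b

FIX = (r1, 0x66)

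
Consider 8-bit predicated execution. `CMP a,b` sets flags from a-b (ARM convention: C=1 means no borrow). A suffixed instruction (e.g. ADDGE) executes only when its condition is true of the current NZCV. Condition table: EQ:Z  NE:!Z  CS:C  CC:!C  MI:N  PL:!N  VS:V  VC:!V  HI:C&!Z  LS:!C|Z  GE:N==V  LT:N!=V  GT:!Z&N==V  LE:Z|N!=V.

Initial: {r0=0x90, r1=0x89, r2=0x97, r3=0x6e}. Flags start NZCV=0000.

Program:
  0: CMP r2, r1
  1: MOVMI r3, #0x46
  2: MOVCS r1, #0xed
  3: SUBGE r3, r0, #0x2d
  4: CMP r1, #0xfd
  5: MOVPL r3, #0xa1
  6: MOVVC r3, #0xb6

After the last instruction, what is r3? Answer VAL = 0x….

0: ✓ CMP  NZCV=0010
1: · MOVMI
2: ✓ MOVCS  r1←0xed
3: ✓ SUBGE  r3←0x63
4: ✓ CMP  NZCV=1000
5: · MOVPL
6: ✓ MOVVC  r3←0xb6

VAL = 0xb6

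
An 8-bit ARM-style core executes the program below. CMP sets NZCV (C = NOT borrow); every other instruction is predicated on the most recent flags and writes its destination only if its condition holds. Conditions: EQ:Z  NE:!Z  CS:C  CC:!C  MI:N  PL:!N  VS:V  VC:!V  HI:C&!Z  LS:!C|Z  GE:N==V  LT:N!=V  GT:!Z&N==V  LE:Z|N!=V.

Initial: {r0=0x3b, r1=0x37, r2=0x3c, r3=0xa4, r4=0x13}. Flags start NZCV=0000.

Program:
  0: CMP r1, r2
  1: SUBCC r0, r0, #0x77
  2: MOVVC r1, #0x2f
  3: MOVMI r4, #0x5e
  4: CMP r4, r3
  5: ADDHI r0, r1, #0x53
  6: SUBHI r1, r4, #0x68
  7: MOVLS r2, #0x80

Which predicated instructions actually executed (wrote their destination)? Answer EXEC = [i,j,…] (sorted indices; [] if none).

0: ✓ CMP  NZCV=1000
1: ✓ SUBCC  r0←0xc4
2: ✓ MOVVC  r1←0x2f
3: ✓ MOVMI  r4←0x5e
4: ✓ CMP  NZCV=1001
5: · ADDHI
6: · SUBHI
7: ✓ MOVLS  r2←0x80

EXEC = [1,2,3,7]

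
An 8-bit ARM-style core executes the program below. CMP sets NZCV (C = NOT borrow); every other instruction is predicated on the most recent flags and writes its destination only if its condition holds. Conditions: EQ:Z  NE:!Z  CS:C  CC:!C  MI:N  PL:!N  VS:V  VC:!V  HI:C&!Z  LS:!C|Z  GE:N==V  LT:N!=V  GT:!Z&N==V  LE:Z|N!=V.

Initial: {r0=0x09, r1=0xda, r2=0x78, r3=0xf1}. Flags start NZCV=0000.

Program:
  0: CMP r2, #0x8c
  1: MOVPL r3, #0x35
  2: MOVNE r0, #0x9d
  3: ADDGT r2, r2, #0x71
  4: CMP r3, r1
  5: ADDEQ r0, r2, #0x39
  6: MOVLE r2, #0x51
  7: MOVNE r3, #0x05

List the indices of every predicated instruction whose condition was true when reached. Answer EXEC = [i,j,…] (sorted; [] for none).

0: ✓ CMP  NZCV=1001
1: · MOVPL
2: ✓ MOVNE  r0←0x9d
3: ✓ ADDGT  r2←0xe9
4: ✓ CMP  NZCV=0010
5: · ADDEQ
6: · MOVLE
7: ✓ MOVNE  r3←0x05

EXEC = [2,3,7]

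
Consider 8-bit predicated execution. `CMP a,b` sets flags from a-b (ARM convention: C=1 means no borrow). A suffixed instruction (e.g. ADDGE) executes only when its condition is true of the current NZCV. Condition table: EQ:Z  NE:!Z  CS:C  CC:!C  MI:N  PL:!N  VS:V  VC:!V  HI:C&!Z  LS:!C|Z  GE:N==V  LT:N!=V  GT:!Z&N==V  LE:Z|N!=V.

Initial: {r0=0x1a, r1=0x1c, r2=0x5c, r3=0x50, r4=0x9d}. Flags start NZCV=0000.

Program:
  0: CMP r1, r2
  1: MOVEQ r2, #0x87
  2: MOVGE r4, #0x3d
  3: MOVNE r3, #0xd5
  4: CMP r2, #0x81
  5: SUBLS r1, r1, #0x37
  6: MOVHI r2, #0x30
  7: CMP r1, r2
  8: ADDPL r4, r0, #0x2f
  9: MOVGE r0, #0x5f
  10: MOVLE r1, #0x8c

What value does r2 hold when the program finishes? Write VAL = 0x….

VAL = 0x5c

0: ✓ CMP  NZCV=1000
1: · MOVEQ
2: · MOVGE
3: ✓ MOVNE  r3←0xd5
4: ✓ CMP  NZCV=1001
5: ✓ SUBLS  r1←0xe5
6: · MOVHI
7: ✓ CMP  NZCV=1010
8: · ADDPL
9: · MOVGE
10: ✓ MOVLE  r1←0x8c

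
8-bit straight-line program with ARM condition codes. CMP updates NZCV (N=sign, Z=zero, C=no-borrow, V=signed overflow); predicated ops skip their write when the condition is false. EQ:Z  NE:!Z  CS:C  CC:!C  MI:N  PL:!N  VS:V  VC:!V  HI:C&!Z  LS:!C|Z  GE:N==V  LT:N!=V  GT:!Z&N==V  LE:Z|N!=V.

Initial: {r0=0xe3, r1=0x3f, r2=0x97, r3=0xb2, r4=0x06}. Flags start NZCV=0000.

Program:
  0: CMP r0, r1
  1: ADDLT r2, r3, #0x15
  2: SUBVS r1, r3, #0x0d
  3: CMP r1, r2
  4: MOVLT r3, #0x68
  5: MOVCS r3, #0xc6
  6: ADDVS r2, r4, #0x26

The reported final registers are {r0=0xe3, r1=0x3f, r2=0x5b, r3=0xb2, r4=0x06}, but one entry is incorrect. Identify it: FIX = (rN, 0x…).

[0] flags=1010 → (cmp)
[1] flags=1010 LT?T → r2=0xc7
[2] flags=1010 VS?F → skip
[3] flags=0000 → (cmp)
[4] flags=0000 LT?F → skip
[5] flags=0000 CS?F → skip
[6] flags=0000 VS?F → skip

FIX = (r2, 0xc7)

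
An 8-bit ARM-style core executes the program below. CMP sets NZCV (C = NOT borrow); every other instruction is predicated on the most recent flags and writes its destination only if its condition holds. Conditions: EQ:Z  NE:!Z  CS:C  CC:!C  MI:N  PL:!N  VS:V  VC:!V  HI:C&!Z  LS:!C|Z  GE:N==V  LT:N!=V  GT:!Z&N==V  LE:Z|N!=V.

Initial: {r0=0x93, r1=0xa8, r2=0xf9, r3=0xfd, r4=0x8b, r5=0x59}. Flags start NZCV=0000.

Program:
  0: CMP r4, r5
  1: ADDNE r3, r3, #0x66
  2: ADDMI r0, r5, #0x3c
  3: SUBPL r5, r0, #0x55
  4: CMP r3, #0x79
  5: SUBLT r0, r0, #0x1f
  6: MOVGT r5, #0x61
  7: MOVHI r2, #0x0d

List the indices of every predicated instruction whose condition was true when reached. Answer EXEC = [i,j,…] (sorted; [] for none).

EXEC = [1,3,5]

0: ✓ CMP  NZCV=0011
1: ✓ ADDNE  r3←0x63
2: · ADDMI
3: ✓ SUBPL  r5←0x3e
4: ✓ CMP  NZCV=1000
5: ✓ SUBLT  r0←0x74
6: · MOVGT
7: · MOVHI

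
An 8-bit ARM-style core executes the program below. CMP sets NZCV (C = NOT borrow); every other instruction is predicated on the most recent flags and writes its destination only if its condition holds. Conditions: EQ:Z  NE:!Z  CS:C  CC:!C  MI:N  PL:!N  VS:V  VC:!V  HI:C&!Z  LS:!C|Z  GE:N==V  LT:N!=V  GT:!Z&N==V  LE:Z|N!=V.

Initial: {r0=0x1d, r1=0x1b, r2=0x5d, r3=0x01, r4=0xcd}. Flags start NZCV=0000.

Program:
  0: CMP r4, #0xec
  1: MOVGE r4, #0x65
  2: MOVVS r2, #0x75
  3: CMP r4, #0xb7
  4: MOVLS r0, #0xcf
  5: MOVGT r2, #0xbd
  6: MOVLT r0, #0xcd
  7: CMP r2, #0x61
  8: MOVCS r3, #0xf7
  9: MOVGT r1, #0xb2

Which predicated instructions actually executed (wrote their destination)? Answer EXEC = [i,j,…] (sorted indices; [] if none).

EXEC = [5,8]

0: ✓ CMP  NZCV=1000
1: · MOVGE
2: · MOVVS
3: ✓ CMP  NZCV=0010
4: · MOVLS
5: ✓ MOVGT  r2←0xbd
6: · MOVLT
7: ✓ CMP  NZCV=0011
8: ✓ MOVCS  r3←0xf7
9: · MOVGT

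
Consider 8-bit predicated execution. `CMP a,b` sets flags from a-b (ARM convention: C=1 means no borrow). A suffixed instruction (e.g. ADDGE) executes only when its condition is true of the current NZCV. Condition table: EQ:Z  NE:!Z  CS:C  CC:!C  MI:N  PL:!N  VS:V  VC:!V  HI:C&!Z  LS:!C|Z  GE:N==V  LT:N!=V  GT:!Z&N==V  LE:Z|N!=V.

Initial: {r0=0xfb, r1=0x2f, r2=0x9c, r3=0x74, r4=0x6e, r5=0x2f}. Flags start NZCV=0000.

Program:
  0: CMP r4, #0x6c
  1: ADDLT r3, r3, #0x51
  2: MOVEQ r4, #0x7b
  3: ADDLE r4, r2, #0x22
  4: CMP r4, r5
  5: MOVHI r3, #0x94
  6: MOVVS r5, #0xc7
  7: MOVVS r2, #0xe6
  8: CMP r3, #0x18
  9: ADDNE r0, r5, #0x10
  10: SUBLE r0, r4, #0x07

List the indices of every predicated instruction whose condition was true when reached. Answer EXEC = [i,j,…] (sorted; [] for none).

EXEC = [5,9,10]

0: ✓ CMP  NZCV=0010
1: · ADDLT
2: · MOVEQ
3: · ADDLE
4: ✓ CMP  NZCV=0010
5: ✓ MOVHI  r3←0x94
6: · MOVVS
7: · MOVVS
8: ✓ CMP  NZCV=0011
9: ✓ ADDNE  r0←0x3f
10: ✓ SUBLE  r0←0x67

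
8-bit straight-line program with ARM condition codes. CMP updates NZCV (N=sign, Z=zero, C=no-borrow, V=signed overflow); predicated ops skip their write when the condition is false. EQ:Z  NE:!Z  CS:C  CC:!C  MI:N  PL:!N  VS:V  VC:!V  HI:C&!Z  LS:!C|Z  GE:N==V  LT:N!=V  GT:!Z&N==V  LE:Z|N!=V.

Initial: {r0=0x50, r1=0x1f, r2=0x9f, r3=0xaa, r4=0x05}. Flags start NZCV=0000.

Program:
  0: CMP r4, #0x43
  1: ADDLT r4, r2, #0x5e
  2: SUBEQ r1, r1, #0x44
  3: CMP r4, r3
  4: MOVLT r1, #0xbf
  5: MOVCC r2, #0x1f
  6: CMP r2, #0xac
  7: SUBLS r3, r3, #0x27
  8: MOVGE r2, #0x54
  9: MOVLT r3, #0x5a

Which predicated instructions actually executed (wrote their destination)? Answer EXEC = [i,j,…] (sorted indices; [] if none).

0: ✓ CMP  NZCV=1000
1: ✓ ADDLT  r4←0xfd
2: · SUBEQ
3: ✓ CMP  NZCV=0010
4: · MOVLT
5: · MOVCC
6: ✓ CMP  NZCV=1000
7: ✓ SUBLS  r3←0x83
8: · MOVGE
9: ✓ MOVLT  r3←0x5a

EXEC = [1,7,9]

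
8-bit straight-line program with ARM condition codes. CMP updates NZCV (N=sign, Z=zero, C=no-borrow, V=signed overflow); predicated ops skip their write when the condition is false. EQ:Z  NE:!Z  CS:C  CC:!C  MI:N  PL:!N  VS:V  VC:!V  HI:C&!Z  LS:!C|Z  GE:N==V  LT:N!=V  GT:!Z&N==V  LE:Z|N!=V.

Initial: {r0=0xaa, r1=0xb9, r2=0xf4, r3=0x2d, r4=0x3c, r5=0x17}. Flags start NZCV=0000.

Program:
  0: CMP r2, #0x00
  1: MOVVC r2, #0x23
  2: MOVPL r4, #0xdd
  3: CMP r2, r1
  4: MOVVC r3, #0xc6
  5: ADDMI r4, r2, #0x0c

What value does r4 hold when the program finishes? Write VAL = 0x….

VAL = 0x3c

[0] flags=1010 → (cmp)
[1] flags=1010 VC?T → r2=0x23
[2] flags=1010 PL?F → skip
[3] flags=0000 → (cmp)
[4] flags=0000 VC?T → r3=0xc6
[5] flags=0000 MI?F → skip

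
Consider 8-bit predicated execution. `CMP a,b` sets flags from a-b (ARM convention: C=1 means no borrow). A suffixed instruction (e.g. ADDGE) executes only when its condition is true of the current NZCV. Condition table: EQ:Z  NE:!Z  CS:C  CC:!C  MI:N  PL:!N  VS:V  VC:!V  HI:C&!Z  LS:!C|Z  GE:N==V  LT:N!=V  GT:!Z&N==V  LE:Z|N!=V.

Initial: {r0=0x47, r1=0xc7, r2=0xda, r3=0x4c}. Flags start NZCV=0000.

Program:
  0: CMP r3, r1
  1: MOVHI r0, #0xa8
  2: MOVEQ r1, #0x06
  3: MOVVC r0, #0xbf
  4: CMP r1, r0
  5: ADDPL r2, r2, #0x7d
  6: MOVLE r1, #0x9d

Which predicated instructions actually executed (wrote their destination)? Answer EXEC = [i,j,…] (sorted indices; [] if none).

EXEC = [6]

[0] flags=1001 → (cmp)
[1] flags=1001 HI?F → skip
[2] flags=1001 EQ?F → skip
[3] flags=1001 VC?F → skip
[4] flags=1010 → (cmp)
[5] flags=1010 PL?F → skip
[6] flags=1010 LE?T → r1=0x9d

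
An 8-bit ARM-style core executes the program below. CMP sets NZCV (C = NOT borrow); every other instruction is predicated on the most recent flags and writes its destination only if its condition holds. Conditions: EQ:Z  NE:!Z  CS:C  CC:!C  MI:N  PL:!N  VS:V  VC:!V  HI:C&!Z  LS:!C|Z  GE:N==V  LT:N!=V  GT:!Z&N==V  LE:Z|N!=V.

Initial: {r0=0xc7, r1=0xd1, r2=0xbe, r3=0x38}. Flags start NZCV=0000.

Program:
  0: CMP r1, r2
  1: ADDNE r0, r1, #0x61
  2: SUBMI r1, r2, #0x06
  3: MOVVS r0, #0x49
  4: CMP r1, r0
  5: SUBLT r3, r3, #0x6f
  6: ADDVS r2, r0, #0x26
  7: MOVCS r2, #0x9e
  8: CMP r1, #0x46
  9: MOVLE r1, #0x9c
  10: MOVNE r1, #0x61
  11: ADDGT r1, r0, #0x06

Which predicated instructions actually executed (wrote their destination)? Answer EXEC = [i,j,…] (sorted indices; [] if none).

0: ✓ CMP  NZCV=0010
1: ✓ ADDNE  r0←0x32
2: · SUBMI
3: · MOVVS
4: ✓ CMP  NZCV=1010
5: ✓ SUBLT  r3←0xc9
6: · ADDVS
7: ✓ MOVCS  r2←0x9e
8: ✓ CMP  NZCV=1010
9: ✓ MOVLE  r1←0x9c
10: ✓ MOVNE  r1←0x61
11: · ADDGT

EXEC = [1,5,7,9,10]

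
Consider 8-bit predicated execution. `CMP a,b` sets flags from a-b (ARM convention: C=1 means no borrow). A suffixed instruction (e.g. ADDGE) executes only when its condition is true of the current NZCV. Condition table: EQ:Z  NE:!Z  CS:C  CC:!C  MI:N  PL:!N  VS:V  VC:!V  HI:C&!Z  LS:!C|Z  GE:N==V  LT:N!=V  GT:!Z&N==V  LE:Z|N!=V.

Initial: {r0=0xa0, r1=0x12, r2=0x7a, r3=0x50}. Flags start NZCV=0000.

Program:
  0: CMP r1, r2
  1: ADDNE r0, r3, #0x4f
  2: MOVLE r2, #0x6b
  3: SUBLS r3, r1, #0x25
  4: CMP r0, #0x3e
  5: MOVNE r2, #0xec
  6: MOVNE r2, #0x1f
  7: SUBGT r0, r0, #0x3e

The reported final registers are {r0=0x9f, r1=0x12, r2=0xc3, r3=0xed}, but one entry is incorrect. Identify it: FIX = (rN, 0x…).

FIX = (r2, 0x1f)

[0] flags=1000 → (cmp)
[1] flags=1000 NE?T → r0=0x9f
[2] flags=1000 LE?T → r2=0x6b
[3] flags=1000 LS?T → r3=0xed
[4] flags=0011 → (cmp)
[5] flags=0011 NE?T → r2=0xec
[6] flags=0011 NE?T → r2=0x1f
[7] flags=0011 GT?F → skip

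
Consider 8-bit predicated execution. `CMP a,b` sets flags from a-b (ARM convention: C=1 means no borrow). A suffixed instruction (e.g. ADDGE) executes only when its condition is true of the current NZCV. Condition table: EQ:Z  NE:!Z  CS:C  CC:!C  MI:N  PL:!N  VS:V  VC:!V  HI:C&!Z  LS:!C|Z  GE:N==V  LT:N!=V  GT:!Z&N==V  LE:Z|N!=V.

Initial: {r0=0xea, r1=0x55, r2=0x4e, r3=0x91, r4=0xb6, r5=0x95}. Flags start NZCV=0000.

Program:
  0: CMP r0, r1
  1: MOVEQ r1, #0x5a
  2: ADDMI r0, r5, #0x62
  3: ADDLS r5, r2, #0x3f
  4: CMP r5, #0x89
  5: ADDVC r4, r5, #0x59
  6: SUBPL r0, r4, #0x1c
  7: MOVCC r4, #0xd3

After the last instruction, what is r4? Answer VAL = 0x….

[0] flags=1010 → (cmp)
[1] flags=1010 EQ?F → skip
[2] flags=1010 MI?T → r0=0xf7
[3] flags=1010 LS?F → skip
[4] flags=0010 → (cmp)
[5] flags=0010 VC?T → r4=0xee
[6] flags=0010 PL?T → r0=0xd2
[7] flags=0010 CC?F → skip

VAL = 0xee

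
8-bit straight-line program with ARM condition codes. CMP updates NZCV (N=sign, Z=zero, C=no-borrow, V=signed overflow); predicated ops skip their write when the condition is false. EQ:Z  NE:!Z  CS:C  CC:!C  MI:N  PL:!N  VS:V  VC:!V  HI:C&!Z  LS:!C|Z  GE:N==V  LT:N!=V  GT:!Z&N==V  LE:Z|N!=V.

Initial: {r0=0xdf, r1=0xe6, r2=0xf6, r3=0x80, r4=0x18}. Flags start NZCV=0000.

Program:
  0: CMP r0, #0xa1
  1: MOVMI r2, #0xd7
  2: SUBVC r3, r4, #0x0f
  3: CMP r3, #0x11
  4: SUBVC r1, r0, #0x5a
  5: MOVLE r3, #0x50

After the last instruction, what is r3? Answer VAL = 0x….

[0] flags=0010 → (cmp)
[1] flags=0010 MI?F → skip
[2] flags=0010 VC?T → r3=0x09
[3] flags=1000 → (cmp)
[4] flags=1000 VC?T → r1=0x85
[5] flags=1000 LE?T → r3=0x50

VAL = 0x50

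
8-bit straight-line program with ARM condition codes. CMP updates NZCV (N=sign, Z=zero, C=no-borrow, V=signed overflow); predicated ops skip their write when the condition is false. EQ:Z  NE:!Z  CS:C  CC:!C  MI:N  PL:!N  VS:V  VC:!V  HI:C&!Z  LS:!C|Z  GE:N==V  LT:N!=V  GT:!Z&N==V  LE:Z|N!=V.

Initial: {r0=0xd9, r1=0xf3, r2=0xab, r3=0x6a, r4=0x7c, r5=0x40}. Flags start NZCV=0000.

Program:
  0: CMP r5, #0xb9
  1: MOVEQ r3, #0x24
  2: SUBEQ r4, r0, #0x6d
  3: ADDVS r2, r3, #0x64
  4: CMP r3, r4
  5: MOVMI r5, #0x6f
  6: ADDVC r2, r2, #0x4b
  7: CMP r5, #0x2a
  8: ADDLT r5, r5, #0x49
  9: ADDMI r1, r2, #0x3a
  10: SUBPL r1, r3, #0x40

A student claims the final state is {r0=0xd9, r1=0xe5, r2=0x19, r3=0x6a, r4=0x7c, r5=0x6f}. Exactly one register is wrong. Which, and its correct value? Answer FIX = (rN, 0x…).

FIX = (r1, 0x2a)

0: ✓ CMP  NZCV=1001
1: · MOVEQ
2: · SUBEQ
3: ✓ ADDVS  r2←0xce
4: ✓ CMP  NZCV=1000
5: ✓ MOVMI  r5←0x6f
6: ✓ ADDVC  r2←0x19
7: ✓ CMP  NZCV=0010
8: · ADDLT
9: · ADDMI
10: ✓ SUBPL  r1←0x2a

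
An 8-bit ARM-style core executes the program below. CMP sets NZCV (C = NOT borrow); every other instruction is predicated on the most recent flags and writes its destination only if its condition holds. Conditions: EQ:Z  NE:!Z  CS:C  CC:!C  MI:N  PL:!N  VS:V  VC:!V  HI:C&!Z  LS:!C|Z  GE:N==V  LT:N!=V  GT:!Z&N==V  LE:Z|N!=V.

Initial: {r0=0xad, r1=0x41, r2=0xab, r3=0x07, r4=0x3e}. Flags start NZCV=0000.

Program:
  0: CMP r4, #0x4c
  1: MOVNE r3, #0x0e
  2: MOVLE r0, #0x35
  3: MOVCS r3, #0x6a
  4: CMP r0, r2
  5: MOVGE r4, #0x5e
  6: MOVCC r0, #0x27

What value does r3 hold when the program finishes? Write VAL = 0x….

0: ✓ CMP  NZCV=1000
1: ✓ MOVNE  r3←0x0e
2: ✓ MOVLE  r0←0x35
3: · MOVCS
4: ✓ CMP  NZCV=1001
5: ✓ MOVGE  r4←0x5e
6: ✓ MOVCC  r0←0x27

VAL = 0x0e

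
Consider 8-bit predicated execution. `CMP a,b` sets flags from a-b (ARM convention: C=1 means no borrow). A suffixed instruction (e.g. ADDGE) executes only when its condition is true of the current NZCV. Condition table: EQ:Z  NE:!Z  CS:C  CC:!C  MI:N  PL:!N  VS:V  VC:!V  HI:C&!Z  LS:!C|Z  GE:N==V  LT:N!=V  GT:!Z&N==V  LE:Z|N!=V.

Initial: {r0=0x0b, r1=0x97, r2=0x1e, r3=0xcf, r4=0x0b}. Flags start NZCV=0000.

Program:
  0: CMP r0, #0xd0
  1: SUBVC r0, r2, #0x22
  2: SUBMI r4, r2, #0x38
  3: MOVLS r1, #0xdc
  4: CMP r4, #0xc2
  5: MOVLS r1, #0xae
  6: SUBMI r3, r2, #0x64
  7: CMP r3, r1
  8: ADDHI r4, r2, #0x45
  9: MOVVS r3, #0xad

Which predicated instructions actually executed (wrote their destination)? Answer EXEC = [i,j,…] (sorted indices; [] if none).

EXEC = [1,3,5,8]

0: ✓ CMP  NZCV=0000
1: ✓ SUBVC  r0←0xfc
2: · SUBMI
3: ✓ MOVLS  r1←0xdc
4: ✓ CMP  NZCV=0000
5: ✓ MOVLS  r1←0xae
6: · SUBMI
7: ✓ CMP  NZCV=0010
8: ✓ ADDHI  r4←0x63
9: · MOVVS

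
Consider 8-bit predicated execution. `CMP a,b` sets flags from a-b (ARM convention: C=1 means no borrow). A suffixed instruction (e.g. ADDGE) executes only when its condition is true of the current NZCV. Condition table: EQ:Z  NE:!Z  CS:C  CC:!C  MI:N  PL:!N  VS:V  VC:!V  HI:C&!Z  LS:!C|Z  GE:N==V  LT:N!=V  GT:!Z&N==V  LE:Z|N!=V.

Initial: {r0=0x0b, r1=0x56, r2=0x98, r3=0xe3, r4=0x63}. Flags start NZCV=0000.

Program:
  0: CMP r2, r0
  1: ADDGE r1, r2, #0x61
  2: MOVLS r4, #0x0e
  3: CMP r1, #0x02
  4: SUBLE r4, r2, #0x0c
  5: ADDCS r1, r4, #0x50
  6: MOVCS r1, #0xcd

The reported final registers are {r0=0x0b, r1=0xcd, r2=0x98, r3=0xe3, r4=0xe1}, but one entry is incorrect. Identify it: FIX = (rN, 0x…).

0: ✓ CMP  NZCV=1010
1: · ADDGE
2: · MOVLS
3: ✓ CMP  NZCV=0010
4: · SUBLE
5: ✓ ADDCS  r1←0xb3
6: ✓ MOVCS  r1←0xcd

FIX = (r4, 0x63)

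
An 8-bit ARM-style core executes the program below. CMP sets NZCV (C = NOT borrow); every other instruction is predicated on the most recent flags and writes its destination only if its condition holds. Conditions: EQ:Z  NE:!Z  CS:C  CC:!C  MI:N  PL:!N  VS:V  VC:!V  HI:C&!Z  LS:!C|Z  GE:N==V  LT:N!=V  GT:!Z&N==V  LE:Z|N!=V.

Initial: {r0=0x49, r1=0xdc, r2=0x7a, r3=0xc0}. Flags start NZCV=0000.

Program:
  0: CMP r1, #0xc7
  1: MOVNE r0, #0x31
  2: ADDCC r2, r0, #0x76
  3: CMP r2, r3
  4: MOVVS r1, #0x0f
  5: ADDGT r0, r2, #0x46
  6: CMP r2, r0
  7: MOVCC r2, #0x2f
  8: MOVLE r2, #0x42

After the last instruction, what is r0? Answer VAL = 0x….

VAL = 0xc0

0: ✓ CMP  NZCV=0010
1: ✓ MOVNE  r0←0x31
2: · ADDCC
3: ✓ CMP  NZCV=1001
4: ✓ MOVVS  r1←0x0f
5: ✓ ADDGT  r0←0xc0
6: ✓ CMP  NZCV=1001
7: ✓ MOVCC  r2←0x2f
8: · MOVLE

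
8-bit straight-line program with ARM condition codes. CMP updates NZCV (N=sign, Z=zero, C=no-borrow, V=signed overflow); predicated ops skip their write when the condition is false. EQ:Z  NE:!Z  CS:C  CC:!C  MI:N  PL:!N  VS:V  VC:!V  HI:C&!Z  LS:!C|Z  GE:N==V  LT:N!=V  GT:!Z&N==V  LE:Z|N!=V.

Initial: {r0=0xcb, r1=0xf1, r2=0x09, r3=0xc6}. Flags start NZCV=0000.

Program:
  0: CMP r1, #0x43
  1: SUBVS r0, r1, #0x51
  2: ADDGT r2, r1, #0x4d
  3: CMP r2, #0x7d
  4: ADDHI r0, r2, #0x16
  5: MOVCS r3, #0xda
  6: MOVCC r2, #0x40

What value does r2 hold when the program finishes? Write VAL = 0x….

[0] flags=1010 → (cmp)
[1] flags=1010 VS?F → skip
[2] flags=1010 GT?F → skip
[3] flags=1000 → (cmp)
[4] flags=1000 HI?F → skip
[5] flags=1000 CS?F → skip
[6] flags=1000 CC?T → r2=0x40

VAL = 0x40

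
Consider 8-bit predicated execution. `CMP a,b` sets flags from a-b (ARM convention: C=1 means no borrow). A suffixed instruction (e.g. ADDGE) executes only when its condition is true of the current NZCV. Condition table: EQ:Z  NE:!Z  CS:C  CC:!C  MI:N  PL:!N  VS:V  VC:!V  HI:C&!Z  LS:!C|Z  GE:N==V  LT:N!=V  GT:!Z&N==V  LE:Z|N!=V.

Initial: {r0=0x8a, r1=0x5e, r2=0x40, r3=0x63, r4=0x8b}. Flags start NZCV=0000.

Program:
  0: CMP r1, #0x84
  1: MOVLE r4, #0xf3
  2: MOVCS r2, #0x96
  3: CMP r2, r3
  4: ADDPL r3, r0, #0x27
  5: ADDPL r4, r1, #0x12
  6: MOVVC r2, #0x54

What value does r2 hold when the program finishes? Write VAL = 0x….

0: ✓ CMP  NZCV=1001
1: · MOVLE
2: · MOVCS
3: ✓ CMP  NZCV=1000
4: · ADDPL
5: · ADDPL
6: ✓ MOVVC  r2←0x54

VAL = 0x54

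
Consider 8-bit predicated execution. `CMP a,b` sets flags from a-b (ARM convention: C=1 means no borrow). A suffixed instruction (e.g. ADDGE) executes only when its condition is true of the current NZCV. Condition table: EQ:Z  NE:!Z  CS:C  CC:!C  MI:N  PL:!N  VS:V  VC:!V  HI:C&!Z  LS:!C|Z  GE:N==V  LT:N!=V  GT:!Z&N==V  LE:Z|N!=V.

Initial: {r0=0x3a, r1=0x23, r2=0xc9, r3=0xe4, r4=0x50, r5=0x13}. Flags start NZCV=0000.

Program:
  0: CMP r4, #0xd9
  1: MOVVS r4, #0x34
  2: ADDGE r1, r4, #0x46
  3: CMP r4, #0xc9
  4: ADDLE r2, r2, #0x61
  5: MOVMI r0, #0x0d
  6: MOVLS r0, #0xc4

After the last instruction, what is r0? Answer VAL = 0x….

VAL = 0xc4

[0] flags=0000 → (cmp)
[1] flags=0000 VS?F → skip
[2] flags=0000 GE?T → r1=0x96
[3] flags=1001 → (cmp)
[4] flags=1001 LE?F → skip
[5] flags=1001 MI?T → r0=0x0d
[6] flags=1001 LS?T → r0=0xc4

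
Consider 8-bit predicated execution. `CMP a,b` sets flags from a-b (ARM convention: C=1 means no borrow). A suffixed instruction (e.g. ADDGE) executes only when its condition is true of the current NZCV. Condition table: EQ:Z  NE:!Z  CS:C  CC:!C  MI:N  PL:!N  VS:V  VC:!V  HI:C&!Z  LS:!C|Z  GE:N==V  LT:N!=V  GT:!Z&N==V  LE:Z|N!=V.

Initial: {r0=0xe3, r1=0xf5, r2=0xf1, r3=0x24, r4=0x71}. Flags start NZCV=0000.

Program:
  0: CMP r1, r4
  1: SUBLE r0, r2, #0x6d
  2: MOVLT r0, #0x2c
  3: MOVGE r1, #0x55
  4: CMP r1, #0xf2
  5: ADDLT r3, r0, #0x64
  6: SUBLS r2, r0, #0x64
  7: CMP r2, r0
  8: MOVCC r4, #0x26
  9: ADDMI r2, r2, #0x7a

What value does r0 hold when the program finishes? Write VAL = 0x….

[0] flags=1010 → (cmp)
[1] flags=1010 LE?T → r0=0x84
[2] flags=1010 LT?T → r0=0x2c
[3] flags=1010 GE?F → skip
[4] flags=0010 → (cmp)
[5] flags=0010 LT?F → skip
[6] flags=0010 LS?F → skip
[7] flags=1010 → (cmp)
[8] flags=1010 CC?F → skip
[9] flags=1010 MI?T → r2=0x6b

VAL = 0x2c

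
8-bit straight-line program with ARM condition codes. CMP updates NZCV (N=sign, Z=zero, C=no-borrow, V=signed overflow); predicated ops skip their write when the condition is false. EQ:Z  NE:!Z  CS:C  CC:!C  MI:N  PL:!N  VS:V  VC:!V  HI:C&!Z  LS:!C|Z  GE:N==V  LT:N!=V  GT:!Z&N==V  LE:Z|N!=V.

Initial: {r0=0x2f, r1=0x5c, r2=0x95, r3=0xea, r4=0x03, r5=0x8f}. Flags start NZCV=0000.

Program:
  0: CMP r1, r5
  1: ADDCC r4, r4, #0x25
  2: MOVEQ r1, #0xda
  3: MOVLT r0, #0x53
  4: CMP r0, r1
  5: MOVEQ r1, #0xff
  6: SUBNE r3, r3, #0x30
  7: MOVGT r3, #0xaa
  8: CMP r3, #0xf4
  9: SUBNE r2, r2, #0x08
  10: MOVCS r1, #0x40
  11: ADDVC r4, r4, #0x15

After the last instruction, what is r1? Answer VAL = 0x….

VAL = 0x5c

0: ✓ CMP  NZCV=1001
1: ✓ ADDCC  r4←0x28
2: · MOVEQ
3: · MOVLT
4: ✓ CMP  NZCV=1000
5: · MOVEQ
6: ✓ SUBNE  r3←0xba
7: · MOVGT
8: ✓ CMP  NZCV=1000
9: ✓ SUBNE  r2←0x8d
10: · MOVCS
11: ✓ ADDVC  r4←0x3d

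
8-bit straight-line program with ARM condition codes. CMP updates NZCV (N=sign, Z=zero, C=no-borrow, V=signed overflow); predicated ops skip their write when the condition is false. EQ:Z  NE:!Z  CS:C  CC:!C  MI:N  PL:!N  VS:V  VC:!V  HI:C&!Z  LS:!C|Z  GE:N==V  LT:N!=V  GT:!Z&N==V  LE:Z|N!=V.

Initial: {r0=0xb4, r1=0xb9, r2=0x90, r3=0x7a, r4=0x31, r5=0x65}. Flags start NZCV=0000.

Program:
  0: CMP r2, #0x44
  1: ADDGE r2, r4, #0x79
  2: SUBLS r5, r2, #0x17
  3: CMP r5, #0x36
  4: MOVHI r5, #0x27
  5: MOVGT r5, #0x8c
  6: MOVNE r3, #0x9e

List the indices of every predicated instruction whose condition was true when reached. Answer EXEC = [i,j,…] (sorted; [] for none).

[0] flags=0011 → (cmp)
[1] flags=0011 GE?F → skip
[2] flags=0011 LS?F → skip
[3] flags=0010 → (cmp)
[4] flags=0010 HI?T → r5=0x27
[5] flags=0010 GT?T → r5=0x8c
[6] flags=0010 NE?T → r3=0x9e

EXEC = [4,5,6]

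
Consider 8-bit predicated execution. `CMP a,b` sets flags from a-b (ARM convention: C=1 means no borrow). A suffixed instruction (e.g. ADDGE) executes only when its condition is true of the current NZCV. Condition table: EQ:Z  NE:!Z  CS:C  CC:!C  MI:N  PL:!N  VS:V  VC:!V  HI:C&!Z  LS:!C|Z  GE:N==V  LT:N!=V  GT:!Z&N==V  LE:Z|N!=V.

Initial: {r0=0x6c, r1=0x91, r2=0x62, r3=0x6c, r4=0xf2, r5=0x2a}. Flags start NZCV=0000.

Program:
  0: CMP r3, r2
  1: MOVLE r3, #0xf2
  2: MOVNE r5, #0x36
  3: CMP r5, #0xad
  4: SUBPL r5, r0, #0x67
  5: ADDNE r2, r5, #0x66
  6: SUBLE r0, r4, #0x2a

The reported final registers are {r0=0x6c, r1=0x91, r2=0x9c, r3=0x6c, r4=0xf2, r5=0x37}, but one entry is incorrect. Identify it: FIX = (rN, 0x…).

FIX = (r5, 0x36)

[0] flags=0010 → (cmp)
[1] flags=0010 LE?F → skip
[2] flags=0010 NE?T → r5=0x36
[3] flags=1001 → (cmp)
[4] flags=1001 PL?F → skip
[5] flags=1001 NE?T → r2=0x9c
[6] flags=1001 LE?F → skip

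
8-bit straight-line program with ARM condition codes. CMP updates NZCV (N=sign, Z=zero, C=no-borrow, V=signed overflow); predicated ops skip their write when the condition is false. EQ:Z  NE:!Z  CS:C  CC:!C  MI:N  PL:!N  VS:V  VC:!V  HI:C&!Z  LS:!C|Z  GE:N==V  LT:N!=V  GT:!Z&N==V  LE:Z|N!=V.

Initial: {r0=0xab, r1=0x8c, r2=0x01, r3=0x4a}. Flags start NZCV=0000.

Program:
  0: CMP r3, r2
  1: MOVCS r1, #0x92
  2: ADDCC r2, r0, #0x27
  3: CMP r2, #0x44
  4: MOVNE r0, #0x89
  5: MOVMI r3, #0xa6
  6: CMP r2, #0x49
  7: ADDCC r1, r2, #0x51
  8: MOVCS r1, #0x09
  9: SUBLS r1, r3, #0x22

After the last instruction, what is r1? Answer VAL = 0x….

[0] flags=0010 → (cmp)
[1] flags=0010 CS?T → r1=0x92
[2] flags=0010 CC?F → skip
[3] flags=1000 → (cmp)
[4] flags=1000 NE?T → r0=0x89
[5] flags=1000 MI?T → r3=0xa6
[6] flags=1000 → (cmp)
[7] flags=1000 CC?T → r1=0x52
[8] flags=1000 CS?F → skip
[9] flags=1000 LS?T → r1=0x84

VAL = 0x84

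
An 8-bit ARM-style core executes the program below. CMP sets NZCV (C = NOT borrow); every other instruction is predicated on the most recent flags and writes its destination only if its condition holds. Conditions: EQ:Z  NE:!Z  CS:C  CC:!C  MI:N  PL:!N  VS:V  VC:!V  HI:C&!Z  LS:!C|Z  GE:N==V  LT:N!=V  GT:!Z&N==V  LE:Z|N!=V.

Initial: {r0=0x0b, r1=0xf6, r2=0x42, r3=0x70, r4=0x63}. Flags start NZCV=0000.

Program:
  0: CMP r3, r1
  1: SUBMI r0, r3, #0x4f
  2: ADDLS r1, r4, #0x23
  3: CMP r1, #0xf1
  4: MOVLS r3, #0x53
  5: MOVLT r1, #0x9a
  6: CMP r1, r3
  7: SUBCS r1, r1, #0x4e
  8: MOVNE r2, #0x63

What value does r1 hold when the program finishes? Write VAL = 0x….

[0] flags=0000 → (cmp)
[1] flags=0000 MI?F → skip
[2] flags=0000 LS?T → r1=0x86
[3] flags=1000 → (cmp)
[4] flags=1000 LS?T → r3=0x53
[5] flags=1000 LT?T → r1=0x9a
[6] flags=0011 → (cmp)
[7] flags=0011 CS?T → r1=0x4c
[8] flags=0011 NE?T → r2=0x63

VAL = 0x4c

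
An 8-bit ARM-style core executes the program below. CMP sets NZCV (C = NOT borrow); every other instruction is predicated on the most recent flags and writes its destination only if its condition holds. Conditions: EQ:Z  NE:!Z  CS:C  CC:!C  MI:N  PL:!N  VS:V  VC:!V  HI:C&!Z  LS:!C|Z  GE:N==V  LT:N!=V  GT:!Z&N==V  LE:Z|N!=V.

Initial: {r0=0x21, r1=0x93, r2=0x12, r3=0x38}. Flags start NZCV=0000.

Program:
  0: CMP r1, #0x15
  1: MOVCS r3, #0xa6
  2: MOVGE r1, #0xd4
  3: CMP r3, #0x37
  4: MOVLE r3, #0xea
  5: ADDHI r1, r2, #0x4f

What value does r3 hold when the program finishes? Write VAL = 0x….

VAL = 0xea

[0] flags=0011 → (cmp)
[1] flags=0011 CS?T → r3=0xa6
[2] flags=0011 GE?F → skip
[3] flags=0011 → (cmp)
[4] flags=0011 LE?T → r3=0xea
[5] flags=0011 HI?T → r1=0x61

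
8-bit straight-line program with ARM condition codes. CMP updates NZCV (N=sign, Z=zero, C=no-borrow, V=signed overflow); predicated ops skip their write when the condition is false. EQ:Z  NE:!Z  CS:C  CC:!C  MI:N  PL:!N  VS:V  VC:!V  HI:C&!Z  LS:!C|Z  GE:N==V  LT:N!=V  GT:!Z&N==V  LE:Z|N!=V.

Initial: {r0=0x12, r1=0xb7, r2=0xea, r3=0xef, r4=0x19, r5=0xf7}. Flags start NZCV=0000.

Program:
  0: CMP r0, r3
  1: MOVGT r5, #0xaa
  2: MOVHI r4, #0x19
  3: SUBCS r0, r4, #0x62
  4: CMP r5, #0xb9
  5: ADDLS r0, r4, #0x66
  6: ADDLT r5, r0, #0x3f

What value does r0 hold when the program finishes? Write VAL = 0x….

VAL = 0x7f

[0] flags=0000 → (cmp)
[1] flags=0000 GT?T → r5=0xaa
[2] flags=0000 HI?F → skip
[3] flags=0000 CS?F → skip
[4] flags=1000 → (cmp)
[5] flags=1000 LS?T → r0=0x7f
[6] flags=1000 LT?T → r5=0xbe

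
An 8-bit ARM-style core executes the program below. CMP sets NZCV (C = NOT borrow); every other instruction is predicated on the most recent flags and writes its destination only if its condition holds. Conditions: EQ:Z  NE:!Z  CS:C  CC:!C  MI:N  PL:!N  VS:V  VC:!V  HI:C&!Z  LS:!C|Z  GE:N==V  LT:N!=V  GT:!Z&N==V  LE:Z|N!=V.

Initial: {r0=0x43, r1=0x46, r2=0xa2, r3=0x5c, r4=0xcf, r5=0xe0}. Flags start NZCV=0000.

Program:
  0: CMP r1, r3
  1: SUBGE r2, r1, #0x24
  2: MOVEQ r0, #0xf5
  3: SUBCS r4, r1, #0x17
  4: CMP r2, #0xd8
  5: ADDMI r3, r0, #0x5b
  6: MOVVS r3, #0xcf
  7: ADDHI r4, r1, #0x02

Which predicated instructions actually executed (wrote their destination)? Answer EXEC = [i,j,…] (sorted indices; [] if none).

0: ✓ CMP  NZCV=1000
1: · SUBGE
2: · MOVEQ
3: · SUBCS
4: ✓ CMP  NZCV=1000
5: ✓ ADDMI  r3←0x9e
6: · MOVVS
7: · ADDHI

EXEC = [5]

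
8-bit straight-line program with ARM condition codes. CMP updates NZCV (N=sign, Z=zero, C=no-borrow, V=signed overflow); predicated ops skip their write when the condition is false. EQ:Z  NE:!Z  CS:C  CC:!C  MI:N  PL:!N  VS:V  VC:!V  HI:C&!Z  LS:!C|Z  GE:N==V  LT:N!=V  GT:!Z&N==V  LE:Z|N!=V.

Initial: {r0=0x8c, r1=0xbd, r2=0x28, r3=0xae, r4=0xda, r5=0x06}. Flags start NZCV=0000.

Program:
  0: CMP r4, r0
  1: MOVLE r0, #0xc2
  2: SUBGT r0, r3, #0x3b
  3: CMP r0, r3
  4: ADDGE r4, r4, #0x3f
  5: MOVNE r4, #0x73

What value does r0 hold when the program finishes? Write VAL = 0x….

VAL = 0x73

[0] flags=0010 → (cmp)
[1] flags=0010 LE?F → skip
[2] flags=0010 GT?T → r0=0x73
[3] flags=1001 → (cmp)
[4] flags=1001 GE?T → r4=0x19
[5] flags=1001 NE?T → r4=0x73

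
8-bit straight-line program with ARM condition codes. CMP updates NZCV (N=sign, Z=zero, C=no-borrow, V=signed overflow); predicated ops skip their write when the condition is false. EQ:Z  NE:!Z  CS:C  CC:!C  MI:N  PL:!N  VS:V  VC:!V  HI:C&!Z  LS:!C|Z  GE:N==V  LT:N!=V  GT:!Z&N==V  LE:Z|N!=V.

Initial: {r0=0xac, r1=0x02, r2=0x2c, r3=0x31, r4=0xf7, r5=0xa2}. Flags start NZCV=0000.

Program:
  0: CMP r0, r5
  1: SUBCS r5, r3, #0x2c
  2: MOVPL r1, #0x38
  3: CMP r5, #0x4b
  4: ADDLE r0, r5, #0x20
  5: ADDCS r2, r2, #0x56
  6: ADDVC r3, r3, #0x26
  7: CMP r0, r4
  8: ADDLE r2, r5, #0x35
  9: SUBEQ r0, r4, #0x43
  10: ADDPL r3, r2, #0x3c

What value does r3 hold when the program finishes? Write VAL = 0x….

VAL = 0x68

0: ✓ CMP  NZCV=0010
1: ✓ SUBCS  r5←0x05
2: ✓ MOVPL  r1←0x38
3: ✓ CMP  NZCV=1000
4: ✓ ADDLE  r0←0x25
5: · ADDCS
6: ✓ ADDVC  r3←0x57
7: ✓ CMP  NZCV=0000
8: · ADDLE
9: · SUBEQ
10: ✓ ADDPL  r3←0x68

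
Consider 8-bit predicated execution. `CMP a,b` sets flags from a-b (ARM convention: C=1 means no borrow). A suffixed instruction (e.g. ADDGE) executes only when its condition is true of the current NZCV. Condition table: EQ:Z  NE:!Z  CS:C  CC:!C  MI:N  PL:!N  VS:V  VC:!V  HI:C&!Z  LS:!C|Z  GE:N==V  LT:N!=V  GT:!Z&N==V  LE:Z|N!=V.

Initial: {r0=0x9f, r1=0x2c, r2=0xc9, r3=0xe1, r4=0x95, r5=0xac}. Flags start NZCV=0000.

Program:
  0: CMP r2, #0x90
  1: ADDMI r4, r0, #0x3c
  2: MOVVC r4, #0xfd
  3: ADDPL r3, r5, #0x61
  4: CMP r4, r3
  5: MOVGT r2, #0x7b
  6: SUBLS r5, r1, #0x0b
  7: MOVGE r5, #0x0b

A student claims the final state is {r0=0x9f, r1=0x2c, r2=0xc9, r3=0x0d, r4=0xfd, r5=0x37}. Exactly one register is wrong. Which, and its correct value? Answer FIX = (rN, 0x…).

FIX = (r5, 0xac)

0: ✓ CMP  NZCV=0010
1: · ADDMI
2: ✓ MOVVC  r4←0xfd
3: ✓ ADDPL  r3←0x0d
4: ✓ CMP  NZCV=1010
5: · MOVGT
6: · SUBLS
7: · MOVGE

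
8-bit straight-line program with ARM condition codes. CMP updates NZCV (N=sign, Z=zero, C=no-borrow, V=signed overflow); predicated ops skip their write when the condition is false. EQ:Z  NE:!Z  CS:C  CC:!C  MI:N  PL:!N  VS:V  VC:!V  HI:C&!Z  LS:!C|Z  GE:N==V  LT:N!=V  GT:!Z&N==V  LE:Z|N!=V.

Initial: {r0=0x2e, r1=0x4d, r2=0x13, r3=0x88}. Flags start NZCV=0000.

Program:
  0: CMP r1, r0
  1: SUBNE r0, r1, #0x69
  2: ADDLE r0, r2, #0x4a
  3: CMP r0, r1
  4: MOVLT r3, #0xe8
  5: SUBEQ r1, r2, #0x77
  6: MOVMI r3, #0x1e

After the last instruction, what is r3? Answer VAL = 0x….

[0] flags=0010 → (cmp)
[1] flags=0010 NE?T → r0=0xe4
[2] flags=0010 LE?F → skip
[3] flags=1010 → (cmp)
[4] flags=1010 LT?T → r3=0xe8
[5] flags=1010 EQ?F → skip
[6] flags=1010 MI?T → r3=0x1e

VAL = 0x1e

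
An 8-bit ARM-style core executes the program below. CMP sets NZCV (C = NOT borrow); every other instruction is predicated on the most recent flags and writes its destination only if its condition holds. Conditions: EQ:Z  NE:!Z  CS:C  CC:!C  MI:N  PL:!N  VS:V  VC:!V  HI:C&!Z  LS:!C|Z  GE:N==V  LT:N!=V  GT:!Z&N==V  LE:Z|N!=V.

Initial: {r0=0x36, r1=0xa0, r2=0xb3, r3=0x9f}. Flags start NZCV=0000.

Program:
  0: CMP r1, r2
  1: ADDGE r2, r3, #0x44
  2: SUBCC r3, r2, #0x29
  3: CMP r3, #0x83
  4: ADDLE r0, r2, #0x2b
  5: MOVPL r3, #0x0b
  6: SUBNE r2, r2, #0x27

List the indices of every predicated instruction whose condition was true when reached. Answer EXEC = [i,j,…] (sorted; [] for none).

EXEC = [2,5,6]

[0] flags=1000 → (cmp)
[1] flags=1000 GE?F → skip
[2] flags=1000 CC?T → r3=0x8a
[3] flags=0010 → (cmp)
[4] flags=0010 LE?F → skip
[5] flags=0010 PL?T → r3=0x0b
[6] flags=0010 NE?T → r2=0x8c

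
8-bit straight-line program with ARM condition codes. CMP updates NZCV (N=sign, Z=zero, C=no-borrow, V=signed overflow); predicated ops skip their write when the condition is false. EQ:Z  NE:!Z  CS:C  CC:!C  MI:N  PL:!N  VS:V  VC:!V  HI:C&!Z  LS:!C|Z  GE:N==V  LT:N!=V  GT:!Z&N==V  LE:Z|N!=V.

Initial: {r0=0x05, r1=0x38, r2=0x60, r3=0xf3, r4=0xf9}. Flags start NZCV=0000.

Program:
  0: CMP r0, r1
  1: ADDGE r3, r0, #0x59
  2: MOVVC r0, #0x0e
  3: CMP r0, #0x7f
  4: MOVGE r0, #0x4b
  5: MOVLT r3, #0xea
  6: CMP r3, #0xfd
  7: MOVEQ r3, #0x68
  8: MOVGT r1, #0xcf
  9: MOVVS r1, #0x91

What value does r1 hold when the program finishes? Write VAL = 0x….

[0] flags=1000 → (cmp)
[1] flags=1000 GE?F → skip
[2] flags=1000 VC?T → r0=0x0e
[3] flags=1000 → (cmp)
[4] flags=1000 GE?F → skip
[5] flags=1000 LT?T → r3=0xea
[6] flags=1000 → (cmp)
[7] flags=1000 EQ?F → skip
[8] flags=1000 GT?F → skip
[9] flags=1000 VS?F → skip

VAL = 0x38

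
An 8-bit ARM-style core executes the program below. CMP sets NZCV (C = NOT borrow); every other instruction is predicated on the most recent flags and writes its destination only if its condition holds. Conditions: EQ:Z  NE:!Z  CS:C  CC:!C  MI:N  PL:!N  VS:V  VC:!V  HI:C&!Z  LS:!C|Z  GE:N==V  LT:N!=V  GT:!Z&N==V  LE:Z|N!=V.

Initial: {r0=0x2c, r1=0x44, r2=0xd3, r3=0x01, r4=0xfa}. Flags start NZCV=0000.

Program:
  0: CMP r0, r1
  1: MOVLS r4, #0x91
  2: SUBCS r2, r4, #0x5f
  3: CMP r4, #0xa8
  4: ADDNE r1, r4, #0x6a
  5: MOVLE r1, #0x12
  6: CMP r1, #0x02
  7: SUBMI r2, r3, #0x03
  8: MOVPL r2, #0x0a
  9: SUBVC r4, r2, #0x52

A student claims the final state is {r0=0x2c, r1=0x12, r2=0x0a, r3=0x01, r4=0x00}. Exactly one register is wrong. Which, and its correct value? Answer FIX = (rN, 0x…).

FIX = (r4, 0xb8)

[0] flags=1000 → (cmp)
[1] flags=1000 LS?T → r4=0x91
[2] flags=1000 CS?F → skip
[3] flags=1000 → (cmp)
[4] flags=1000 NE?T → r1=0xfb
[5] flags=1000 LE?T → r1=0x12
[6] flags=0010 → (cmp)
[7] flags=0010 MI?F → skip
[8] flags=0010 PL?T → r2=0x0a
[9] flags=0010 VC?T → r4=0xb8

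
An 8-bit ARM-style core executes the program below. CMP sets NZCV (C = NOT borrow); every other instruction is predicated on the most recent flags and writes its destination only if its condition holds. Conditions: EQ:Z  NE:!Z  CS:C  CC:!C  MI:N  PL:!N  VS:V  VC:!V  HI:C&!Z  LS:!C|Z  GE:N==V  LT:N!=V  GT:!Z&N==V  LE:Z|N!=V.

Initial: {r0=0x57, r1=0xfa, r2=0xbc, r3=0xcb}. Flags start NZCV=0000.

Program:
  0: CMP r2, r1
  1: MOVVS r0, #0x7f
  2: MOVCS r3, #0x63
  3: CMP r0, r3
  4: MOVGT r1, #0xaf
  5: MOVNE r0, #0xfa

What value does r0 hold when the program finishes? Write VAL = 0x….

VAL = 0xfa

0: ✓ CMP  NZCV=1000
1: · MOVVS
2: · MOVCS
3: ✓ CMP  NZCV=1001
4: ✓ MOVGT  r1←0xaf
5: ✓ MOVNE  r0←0xfa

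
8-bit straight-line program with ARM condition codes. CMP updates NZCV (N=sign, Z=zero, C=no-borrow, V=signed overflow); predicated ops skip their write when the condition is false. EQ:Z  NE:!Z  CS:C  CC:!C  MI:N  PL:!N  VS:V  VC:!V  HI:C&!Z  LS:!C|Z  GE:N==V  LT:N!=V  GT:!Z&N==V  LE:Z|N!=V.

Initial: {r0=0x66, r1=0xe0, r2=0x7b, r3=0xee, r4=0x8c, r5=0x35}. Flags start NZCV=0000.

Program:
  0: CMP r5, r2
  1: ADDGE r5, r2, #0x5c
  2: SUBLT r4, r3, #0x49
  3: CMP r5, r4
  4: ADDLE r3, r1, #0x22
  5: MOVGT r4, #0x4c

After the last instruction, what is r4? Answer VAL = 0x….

VAL = 0x4c

0: ✓ CMP  NZCV=1000
1: · ADDGE
2: ✓ SUBLT  r4←0xa5
3: ✓ CMP  NZCV=1001
4: · ADDLE
5: ✓ MOVGT  r4←0x4c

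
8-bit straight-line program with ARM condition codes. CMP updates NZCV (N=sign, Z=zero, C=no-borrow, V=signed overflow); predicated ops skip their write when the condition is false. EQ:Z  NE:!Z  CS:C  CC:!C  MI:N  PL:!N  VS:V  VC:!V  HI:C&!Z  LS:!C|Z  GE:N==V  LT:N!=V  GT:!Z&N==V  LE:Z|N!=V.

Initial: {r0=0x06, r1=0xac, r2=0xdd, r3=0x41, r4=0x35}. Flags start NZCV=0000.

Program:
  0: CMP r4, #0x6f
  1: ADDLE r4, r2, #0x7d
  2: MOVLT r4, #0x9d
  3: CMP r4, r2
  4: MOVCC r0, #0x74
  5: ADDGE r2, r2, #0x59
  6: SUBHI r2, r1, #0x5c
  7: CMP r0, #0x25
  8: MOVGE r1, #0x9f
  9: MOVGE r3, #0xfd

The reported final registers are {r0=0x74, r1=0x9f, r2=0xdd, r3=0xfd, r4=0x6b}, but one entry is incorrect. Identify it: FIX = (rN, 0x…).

FIX = (r4, 0x9d)

0: ✓ CMP  NZCV=1000
1: ✓ ADDLE  r4←0x5a
2: ✓ MOVLT  r4←0x9d
3: ✓ CMP  NZCV=1000
4: ✓ MOVCC  r0←0x74
5: · ADDGE
6: · SUBHI
7: ✓ CMP  NZCV=0010
8: ✓ MOVGE  r1←0x9f
9: ✓ MOVGE  r3←0xfd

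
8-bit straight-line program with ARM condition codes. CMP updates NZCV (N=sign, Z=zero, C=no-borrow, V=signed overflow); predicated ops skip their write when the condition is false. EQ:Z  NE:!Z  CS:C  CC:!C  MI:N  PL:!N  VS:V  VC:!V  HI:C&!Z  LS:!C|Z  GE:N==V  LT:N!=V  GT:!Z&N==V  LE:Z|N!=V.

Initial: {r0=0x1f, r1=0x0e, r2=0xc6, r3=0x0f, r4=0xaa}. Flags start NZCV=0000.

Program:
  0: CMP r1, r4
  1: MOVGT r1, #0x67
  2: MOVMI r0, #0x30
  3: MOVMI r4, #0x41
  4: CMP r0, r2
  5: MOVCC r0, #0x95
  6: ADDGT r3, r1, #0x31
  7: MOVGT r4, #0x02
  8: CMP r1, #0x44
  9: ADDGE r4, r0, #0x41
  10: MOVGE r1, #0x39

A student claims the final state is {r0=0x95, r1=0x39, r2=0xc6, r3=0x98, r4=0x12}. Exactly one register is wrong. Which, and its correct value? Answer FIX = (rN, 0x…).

FIX = (r4, 0xd6)

0: ✓ CMP  NZCV=0000
1: ✓ MOVGT  r1←0x67
2: · MOVMI
3: · MOVMI
4: ✓ CMP  NZCV=0000
5: ✓ MOVCC  r0←0x95
6: ✓ ADDGT  r3←0x98
7: ✓ MOVGT  r4←0x02
8: ✓ CMP  NZCV=0010
9: ✓ ADDGE  r4←0xd6
10: ✓ MOVGE  r1←0x39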